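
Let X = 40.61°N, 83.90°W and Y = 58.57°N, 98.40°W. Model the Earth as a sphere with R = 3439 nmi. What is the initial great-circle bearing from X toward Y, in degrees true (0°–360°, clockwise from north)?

337.8°

N = sin Δλ·cos φ₂ = -0.1306;  D = cos φ₁ sin φ₂ − sin φ₁ cos φ₂ cos Δλ = +0.3192
initial course = atan2(N, D) = 337.75°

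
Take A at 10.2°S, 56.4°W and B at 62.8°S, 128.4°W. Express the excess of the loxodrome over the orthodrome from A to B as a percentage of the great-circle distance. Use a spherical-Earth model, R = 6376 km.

2.9%

Great circle: σ = 1.2697 rad → d_gc = Rσ = 8095.9 km
Rhumb: Δφ = -0.9180, Δλ = -1.2566, Δψ = -1.2402, q = Δφ/Δψ = 0.7403 → d_rh = R√(Δφ²+q²Δλ²) = 8333.2 km
Excess = (8333.2 − 8095.9) / 8095.9 = 237.3 / 8095.9 = 2.93% ≈ 2.9%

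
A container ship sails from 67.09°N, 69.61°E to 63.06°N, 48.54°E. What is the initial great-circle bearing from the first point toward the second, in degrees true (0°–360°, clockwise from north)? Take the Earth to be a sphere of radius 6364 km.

255.4°

θ = atan2( sin Δλ·cos φ₂ ,  cos φ₁ sin φ₂ − sin φ₁ cos φ₂ cos Δλ )
  = atan2(-0.1629, -0.0424) = 255.42°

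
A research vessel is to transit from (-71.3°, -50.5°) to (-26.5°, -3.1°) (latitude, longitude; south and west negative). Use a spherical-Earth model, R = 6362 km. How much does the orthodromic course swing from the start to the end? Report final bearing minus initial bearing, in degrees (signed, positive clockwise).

-39.4°

At departure: θ₁ = atan2(sin Δλ cos φ₂, cos φ₁ sin φ₂ − sin φ₁ cos φ₂ cos Δλ) = 56.82°
At arrival: θ₂ = atan2(sin Δλ cos φ₁, −cos φ₂ sin φ₁ + sin φ₂ cos φ₁ cos Δλ) = 17.45°
Δθ = θ₂ − θ₁ = -39.4°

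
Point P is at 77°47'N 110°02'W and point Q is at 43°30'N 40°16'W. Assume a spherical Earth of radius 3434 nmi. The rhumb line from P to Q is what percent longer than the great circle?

Great circle: σ = 0.7585 rad → d_gc = Rσ = 2604.8 nmi
Rhumb: Δφ = -0.5984, Δλ = +1.2177, Δψ = -1.3900, q = Δφ/Δψ = 0.4305 → d_rh = R√(Δφ²+q²Δλ²) = 2731.7 nmi
Excess = (2731.7 − 2604.8) / 2604.8 = 126.9 / 2604.8 = 4.87% ≈ 4.9%

4.9%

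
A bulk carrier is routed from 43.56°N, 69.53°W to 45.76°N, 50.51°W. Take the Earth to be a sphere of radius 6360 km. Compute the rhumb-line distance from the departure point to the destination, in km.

1521 km

Rhumb course C = atan2(Δλ, Δψ) with Δψ = ln[tan(π/4+φ₂/2)/tan(π/4+φ₁/2)] = +0.0540, Δλ = +0.3320 → C = 80.76°
d = R·|Δφ| / |cos C| = 6360·0.03840 / 0.16054 = 1521 km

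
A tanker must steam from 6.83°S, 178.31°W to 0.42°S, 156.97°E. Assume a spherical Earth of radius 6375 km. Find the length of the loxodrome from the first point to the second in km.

2835 km

Δψ = ln[tan(π/4+φ₂/2)/tan(π/4+φ₁/2)] = +0.1122;  Δφ = +0.1119 rad,  Δλ = -0.4314 rad
q = Δφ/Δψ = 0.9975
d = R·√(Δφ² + q²Δλ²) = 6375·0.44466 = 2835 km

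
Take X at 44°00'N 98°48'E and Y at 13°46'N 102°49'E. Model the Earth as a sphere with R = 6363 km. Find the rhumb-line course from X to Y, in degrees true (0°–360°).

Meridional parts: M(φ₁)=+0.8569, M(φ₂)=+0.2426 → ΔM = -0.6143;  Δλ = +0.0701 rad
tan C = Δλ / ΔM = -0.1141 → C = 173.49°

173.5°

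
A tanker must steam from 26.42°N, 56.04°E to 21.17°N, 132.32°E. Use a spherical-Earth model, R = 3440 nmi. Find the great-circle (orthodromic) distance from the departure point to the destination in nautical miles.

Haversine: a = sin²(Δφ/2)+cos φ₁ cos φ₂ sin²(Δλ/2) = 0.32062;  σ = 2·atan2(√a,√(1−a))
σ = 68.976° → d = Rσ = 3440·1.20386 = 4141 nmi

4141 nmi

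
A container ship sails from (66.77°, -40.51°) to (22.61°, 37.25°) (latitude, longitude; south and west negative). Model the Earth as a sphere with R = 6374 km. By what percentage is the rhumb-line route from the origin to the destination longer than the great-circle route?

Great circle: σ = 1.1258 rad → d_gc = Rσ = 7175.7 km
Rhumb: Δφ = -0.7707, Δλ = +1.3572, Δψ = -1.1768, q = Δφ/Δψ = 0.6549 → d_rh = R√(Δφ²+q²Δλ²) = 7498.9 km
Excess = (7498.9 − 7175.7) / 7175.7 = 323.2 / 7175.7 = 4.50% ≈ 4.5%

4.5%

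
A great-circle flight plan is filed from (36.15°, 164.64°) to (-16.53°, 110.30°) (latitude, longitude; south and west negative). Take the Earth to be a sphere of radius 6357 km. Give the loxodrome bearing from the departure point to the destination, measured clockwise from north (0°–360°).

Δψ = ln[tan(π/4+φ₂/2)/tan(π/4+φ₁/2)] = -0.9701
Δλ = -0.9484 rad (taken the short way round)
course = atan2(Δλ, Δψ) = 224.35°

224.4°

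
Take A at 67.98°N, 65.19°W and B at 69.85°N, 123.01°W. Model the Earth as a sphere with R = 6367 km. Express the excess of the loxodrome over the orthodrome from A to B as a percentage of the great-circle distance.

3.8%

Great circle: σ = 0.3508 rad → d_gc = Rσ = 2233.6 km
Rhumb: Δφ = +0.0326, Δλ = -1.0091, Δψ = +0.0908, q = Δφ/Δψ = 0.3595 → d_rh = R√(Δφ²+q²Δλ²) = 2319.3 km
Excess = (2319.3 − 2233.6) / 2233.6 = 85.7 / 2233.6 = 3.84% ≈ 3.8%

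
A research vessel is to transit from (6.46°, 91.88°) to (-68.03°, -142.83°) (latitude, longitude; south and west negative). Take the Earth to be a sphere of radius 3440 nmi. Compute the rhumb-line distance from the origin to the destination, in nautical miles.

7152 nmi

Δψ = ln[tan(π/4+φ₂/2)/tan(π/4+φ₁/2)] = -1.7523;  Δφ = -1.3001 rad,  Δλ = +2.1867 rad
q = Δφ/Δψ = 0.7419
d = R·√(Δφ² + q²Δλ²) = 3440·2.07904 = 7152 nmi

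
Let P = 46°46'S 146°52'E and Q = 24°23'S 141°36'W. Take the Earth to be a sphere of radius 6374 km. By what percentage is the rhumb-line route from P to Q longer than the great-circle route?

Great circle: σ = 1.0490 rad → d_gc = Rσ = 6686.6 km
Rhumb: Δφ = +0.3907, Δλ = +1.2485, Δψ = +0.4866, q = Δφ/Δψ = 0.8028 → d_rh = R√(Δφ²+q²Δλ²) = 6856.5 km
Excess = (6856.5 − 6686.6) / 6686.6 = 169.9 / 6686.6 = 2.54% ≈ 2.5%

2.5%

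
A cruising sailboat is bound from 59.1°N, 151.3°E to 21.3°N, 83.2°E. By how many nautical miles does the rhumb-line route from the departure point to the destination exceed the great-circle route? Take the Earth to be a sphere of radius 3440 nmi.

104 nmi

Great circle: cos σ = sin φ₁ sin φ₂ + cos φ₁ cos φ₂ cos Δλ,  σ = 1.0585 rad → d_gc = 3641.3 nmi
Rhumb line: Δψ = -0.9053, q = Δφ/Δψ = 0.7287, d_rh = R√(Δφ²+q²Δλ²) = 3745.4 nmi
Excess = 3745.4 − 3641.3 = 104.1 ≈ 104 nmi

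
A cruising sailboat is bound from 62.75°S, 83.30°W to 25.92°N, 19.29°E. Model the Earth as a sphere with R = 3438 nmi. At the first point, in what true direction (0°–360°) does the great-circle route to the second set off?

N = sin Δλ·cos φ₂ = +0.8778;  D = cos φ₁ sin φ₂ − sin φ₁ cos φ₂ cos Δλ = +0.0259
initial course = atan2(N, D) = 88.31°

88.3°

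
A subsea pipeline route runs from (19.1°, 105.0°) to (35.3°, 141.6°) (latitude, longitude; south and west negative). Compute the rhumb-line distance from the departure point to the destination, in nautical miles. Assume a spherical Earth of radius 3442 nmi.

2175 nmi

Rhumb course C = atan2(Δλ, Δψ) with Δψ = ln[tan(π/4+φ₂/2)/tan(π/4+φ₁/2)] = +0.3195, Δλ = +0.6388 → C = 63.43°
d = R·|Δφ| / |cos C| = 3442·0.28274 / 0.44737 = 2175 nmi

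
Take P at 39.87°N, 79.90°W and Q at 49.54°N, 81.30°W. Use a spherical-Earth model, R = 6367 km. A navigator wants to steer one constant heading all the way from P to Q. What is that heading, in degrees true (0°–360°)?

Meridional parts: M(φ₁)=+0.7600, M(φ₂)=+0.9983 → ΔM = +0.2383;  Δλ = -0.0244 rad
tan C = Δλ / ΔM = -0.1025 → C = 354.15°

354.1°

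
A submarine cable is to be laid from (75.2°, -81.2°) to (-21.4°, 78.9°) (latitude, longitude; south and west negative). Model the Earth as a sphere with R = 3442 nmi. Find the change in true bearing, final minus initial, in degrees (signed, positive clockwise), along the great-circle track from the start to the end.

+151.1°

At departure: θ₁ = atan2(sin Δλ cos φ₂, cos φ₁ sin φ₂ − sin φ₁ cos φ₂ cos Δλ) = 22.82°
At arrival: θ₂ = atan2(sin Δλ cos φ₁, −cos φ₂ sin φ₁ + sin φ₂ cos φ₁ cos Δλ) = 173.89°
Δθ = θ₂ − θ₁ = +151.1°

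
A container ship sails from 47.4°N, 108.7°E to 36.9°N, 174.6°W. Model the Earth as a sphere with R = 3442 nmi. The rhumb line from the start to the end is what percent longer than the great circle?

Great circle: σ = 0.9686 rad → d_gc = Rσ = 3333.8 nmi
Rhumb: Δφ = -0.1833, Δλ = +1.3387, Δψ = -0.2481, q = Δφ/Δψ = 0.7386 → d_rh = R√(Δφ²+q²Δλ²) = 3461.4 nmi
Excess = (3461.4 − 3333.8) / 3333.8 = 127.6 / 3333.8 = 3.83% ≈ 3.8%

3.8%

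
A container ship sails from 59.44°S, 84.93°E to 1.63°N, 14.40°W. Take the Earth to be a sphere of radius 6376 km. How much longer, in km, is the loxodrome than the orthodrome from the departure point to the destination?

Great circle: cos σ = sin φ₁ sin φ₂ + cos φ₁ cos φ₂ cos Δλ,  σ = 1.6779 rad → d_gc = 10698.2 km
Rhumb line: Δψ = +1.3260, q = Δφ/Δψ = 0.8038, d_rh = R√(Δφ²+q²Δλ²) = 11186.1 km
Excess = 11186.1 − 10698.2 = 487.9 ≈ 488 km

488 km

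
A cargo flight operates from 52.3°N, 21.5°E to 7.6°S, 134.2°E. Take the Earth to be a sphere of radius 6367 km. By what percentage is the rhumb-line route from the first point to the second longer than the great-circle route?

Great circle: σ = 1.9162 rad → d_gc = Rσ = 12200.4 km
Rhumb: Δφ = -1.0455, Δλ = +1.9670, Δψ = -1.2077, q = Δφ/Δψ = 0.8656 → d_rh = R√(Δφ²+q²Δλ²) = 12721.5 km
Excess = (12721.5 − 12200.4) / 12200.4 = 521.1 / 12200.4 = 4.27% ≈ 4.3%

4.3%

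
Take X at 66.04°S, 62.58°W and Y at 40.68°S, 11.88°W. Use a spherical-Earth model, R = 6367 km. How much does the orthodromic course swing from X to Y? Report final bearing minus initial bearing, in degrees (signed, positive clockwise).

Initial bearing θ₁ = atan2(sin Δλ cos φ₂, cos φ₁ sin φ₂ − sin φ₁ cos φ₂ cos Δλ) = 73.46°
Final bearing θ₂ = (initial bearing from the destination back to the start) + 180° = 30.89°
Δθ = θ₂ − θ₁ = -42.6°

-42.6°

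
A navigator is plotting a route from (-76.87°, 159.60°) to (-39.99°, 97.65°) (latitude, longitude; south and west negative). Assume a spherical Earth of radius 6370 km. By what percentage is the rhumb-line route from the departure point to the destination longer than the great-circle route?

Great circle: σ = 0.7846 rad → d_gc = Rσ = 4997.7 km
Rhumb: Δφ = +0.6437, Δλ = -1.0812, Δψ = +1.3994, q = Δφ/Δψ = 0.4600 → d_rh = R√(Δφ²+q²Δλ²) = 5181.5 km
Excess = (5181.5 − 4997.7) / 4997.7 = 183.8 / 4997.7 = 3.68% ≈ 3.7%

3.7%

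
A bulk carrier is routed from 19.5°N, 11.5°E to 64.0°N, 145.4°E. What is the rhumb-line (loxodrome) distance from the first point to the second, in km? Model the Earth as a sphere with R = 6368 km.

11454 km

Rhumb course C = atan2(Δλ, Δψ) with Δψ = ln[tan(π/4+φ₂/2)/tan(π/4+φ₁/2)] = +1.1188, Δλ = +2.3370 → C = 64.42°
d = R·|Δφ| / |cos C| = 6368·0.77667 / 0.43180 = 11454 km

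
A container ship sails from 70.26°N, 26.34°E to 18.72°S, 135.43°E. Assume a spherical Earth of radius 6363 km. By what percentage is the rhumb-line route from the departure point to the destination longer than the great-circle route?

5.8%

Great circle: σ = 1.9896 rad → d_gc = Rσ = 12660.1 km
Rhumb: Δφ = -1.5530, Δλ = +1.9040, Δψ = -2.0815, q = Δφ/Δψ = 0.7461 → d_rh = R√(Δφ²+q²Δλ²) = 13392.3 km
Excess = (13392.3 − 12660.1) / 12660.1 = 732.2 / 12660.1 = 5.78% ≈ 5.8%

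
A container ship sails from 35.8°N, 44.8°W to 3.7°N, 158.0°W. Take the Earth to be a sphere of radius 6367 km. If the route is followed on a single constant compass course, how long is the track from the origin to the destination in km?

Rhumb course C = atan2(Δλ, Δψ) with Δψ = ln[tan(π/4+φ₂/2)/tan(π/4+φ₁/2)] = -0.6053, Δλ = -1.9757 → C = 252.97°
d = R·|Δφ| / |cos C| = 6367·0.56025 / 0.29295 = 12177 km

12177 km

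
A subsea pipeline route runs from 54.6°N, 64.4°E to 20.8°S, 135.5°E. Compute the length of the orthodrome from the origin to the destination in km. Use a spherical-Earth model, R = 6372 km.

Haversine: a = sin²(Δφ/2)+cos φ₁ cos φ₂ sin²(Δλ/2) = 0.55702;  σ = 2·atan2(√a,√(1−a))
σ = 96.549° → d = Rσ = 6372·1.68509 = 10737 km

10737 km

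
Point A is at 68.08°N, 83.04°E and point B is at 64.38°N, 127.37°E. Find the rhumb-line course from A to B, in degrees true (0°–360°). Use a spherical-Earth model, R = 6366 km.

101.7°

Δψ = ln[tan(π/4+φ₂/2)/tan(π/4+φ₁/2)] = -0.1605
Δλ = +0.7737 rad (taken the short way round)
course = atan2(Δλ, Δψ) = 101.72°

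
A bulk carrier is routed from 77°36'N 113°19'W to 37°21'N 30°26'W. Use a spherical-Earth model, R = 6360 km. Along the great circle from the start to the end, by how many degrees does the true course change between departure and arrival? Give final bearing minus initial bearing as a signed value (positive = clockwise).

At departure: θ₁ = atan2(sin Δλ cos φ₂, cos φ₁ sin φ₂ − sin φ₁ cos φ₂ cos Δλ) = 87.53°
At arrival: θ₂ = atan2(sin Δλ cos φ₁, −cos φ₂ sin φ₁ + sin φ₂ cos φ₁ cos Δλ) = 164.34°
Δθ = θ₂ − θ₁ = +76.8°

+76.8°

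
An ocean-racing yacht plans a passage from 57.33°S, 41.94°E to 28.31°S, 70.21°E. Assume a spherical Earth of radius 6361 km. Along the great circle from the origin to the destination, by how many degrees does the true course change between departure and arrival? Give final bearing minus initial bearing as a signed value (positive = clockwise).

-20.1°

Initial bearing θ₁ = atan2(sin Δλ cos φ₂, cos φ₁ sin φ₂ − sin φ₁ cos φ₂ cos Δλ) = 46.43°
Final bearing θ₂ = (initial bearing from the destination back to the start) + 180° = 26.37°
Δθ = θ₂ − θ₁ = -20.1°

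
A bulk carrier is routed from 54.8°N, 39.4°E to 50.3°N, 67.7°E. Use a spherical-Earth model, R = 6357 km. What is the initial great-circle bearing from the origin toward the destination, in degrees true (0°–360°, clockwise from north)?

93.0°

N = sin Δλ·cos φ₂ = +0.3028;  D = cos φ₁ sin φ₂ − sin φ₁ cos φ₂ cos Δλ = -0.0161
initial course = atan2(N, D) = 93.04°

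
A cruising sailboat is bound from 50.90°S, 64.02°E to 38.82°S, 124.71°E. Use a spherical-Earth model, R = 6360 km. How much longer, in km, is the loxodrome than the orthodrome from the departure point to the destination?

121 km

Great circle: cos σ = sin φ₁ sin φ₂ + cos φ₁ cos φ₂ cos Δλ,  σ = 0.7568 rad → d_gc = 4813.3 km
Rhumb line: Δψ = +0.2991, q = Δφ/Δψ = 0.7049, d_rh = R√(Δφ²+q²Δλ²) = 4934.4 km
Excess = 4934.4 − 4813.3 = 121.1 ≈ 121 km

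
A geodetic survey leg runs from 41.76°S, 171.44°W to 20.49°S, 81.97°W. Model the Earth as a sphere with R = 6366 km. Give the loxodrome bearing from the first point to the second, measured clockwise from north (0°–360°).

Δψ = ln[tan(π/4+φ₂/2)/tan(π/4+φ₁/2)] = +0.4380
Δλ = +1.5615 rad (taken the short way round)
course = atan2(Δλ, Δψ) = 74.33°

74.3°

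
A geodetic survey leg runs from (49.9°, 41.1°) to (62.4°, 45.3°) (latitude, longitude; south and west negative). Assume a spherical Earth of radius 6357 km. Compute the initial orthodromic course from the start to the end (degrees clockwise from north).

θ = atan2( sin Δλ·cos φ₂ ,  cos φ₁ sin φ₂ − sin φ₁ cos φ₂ cos Δλ )
  = atan2(+0.0339, +0.2174) = 8.87°

8.9°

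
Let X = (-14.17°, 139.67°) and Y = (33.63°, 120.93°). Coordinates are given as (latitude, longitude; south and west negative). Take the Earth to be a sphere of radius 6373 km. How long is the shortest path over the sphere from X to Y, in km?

cos σ = sin φ₁ sin φ₂ + cos φ₁ cos φ₂ cos Δλ
      = sin(-14.17°)sin(33.63°) + cos(-14.17°)cos(33.63°)cos(-18.74°) = 0.6289
σ = 51.029° → d = Rσ = 6373·0.89063 = 5676 km

5676 km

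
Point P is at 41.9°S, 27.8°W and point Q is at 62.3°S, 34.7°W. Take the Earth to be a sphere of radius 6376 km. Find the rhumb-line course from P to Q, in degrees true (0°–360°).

191.5°

Meridional parts: M(φ₁)=-0.8068, M(φ₂)=-1.4002 → ΔM = -0.5934;  Δλ = -0.1204 rad
tan C = Δλ / ΔM = +0.2030 → C = 191.47°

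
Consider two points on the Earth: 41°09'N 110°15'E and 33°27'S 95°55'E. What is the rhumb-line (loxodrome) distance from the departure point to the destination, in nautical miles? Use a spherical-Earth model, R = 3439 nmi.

4548 nmi

Δψ = ln[tan(π/4+φ₂/2)/tan(π/4+φ₁/2)] = -1.4095;  Δφ = -1.3020 rad,  Δλ = -0.2502 rad
q = Δφ/Δψ = 0.9238
d = R·√(Δφ² + q²Δλ²) = 3439·1.32237 = 4548 nmi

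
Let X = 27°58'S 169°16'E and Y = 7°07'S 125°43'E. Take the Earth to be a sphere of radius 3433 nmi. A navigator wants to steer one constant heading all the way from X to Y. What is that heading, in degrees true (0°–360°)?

Meridional parts: M(φ₁)=-0.5087, M(φ₂)=-0.1245 → ΔM = +0.3842;  Δλ = -0.7601 rad
tan C = Δλ / ΔM = -1.9784 → C = 296.82°

296.8°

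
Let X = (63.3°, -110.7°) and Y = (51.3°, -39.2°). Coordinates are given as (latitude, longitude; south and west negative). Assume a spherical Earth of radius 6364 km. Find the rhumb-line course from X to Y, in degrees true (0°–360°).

107.4°

Δψ = ln[tan(π/4+φ₂/2)/tan(π/4+φ₁/2)] = -0.3919
Δλ = +1.2479 rad (taken the short way round)
course = atan2(Δλ, Δψ) = 107.44°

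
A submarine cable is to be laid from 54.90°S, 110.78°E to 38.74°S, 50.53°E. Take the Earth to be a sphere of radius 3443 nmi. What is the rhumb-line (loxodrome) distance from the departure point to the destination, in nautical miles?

2636 nmi

Rhumb course C = atan2(Δλ, Δψ) with Δψ = ln[tan(π/4+φ₂/2)/tan(π/4+φ₁/2)] = +0.4167, Δλ = -1.0516 → C = 291.62°
d = R·|Δφ| / |cos C| = 3443·0.28205 / 0.36842 = 2636 nmi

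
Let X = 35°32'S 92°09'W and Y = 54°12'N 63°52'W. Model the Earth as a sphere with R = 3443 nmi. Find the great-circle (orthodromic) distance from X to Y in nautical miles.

5588 nmi

Haversine: a = sin²(Δφ/2)+cos φ₁ cos φ₂ sin²(Δλ/2) = 0.52609;  σ = 2·atan2(√a,√(1−a))
σ = 92.991° → d = Rσ = 3443·1.62300 = 5588 nmi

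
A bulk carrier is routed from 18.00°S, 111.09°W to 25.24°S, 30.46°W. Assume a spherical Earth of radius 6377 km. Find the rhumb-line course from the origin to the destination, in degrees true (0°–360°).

Δψ = ln[tan(π/4+φ₂/2)/tan(π/4+φ₁/2)] = -0.1360
Δλ = +1.4073 rad (taken the short way round)
course = atan2(Δλ, Δψ) = 95.52°

95.5°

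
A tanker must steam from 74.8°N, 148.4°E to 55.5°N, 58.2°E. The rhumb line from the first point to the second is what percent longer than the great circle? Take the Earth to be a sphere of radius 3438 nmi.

9.3%

Great circle: σ = 0.6522 rad → d_gc = Rσ = 2242.1 nmi
Rhumb: Δφ = -0.3368, Δλ = -1.5743, Δψ = -0.8446, q = Δφ/Δψ = 0.3988 → d_rh = R√(Δφ²+q²Δλ²) = 2449.5 nmi
Excess = (2449.5 − 2242.1) / 2242.1 = 207.4 / 2242.1 = 9.2503% ≈ 9.3%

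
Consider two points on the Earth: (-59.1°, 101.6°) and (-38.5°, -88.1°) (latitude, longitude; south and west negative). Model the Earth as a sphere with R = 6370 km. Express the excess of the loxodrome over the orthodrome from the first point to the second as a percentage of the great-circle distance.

Great circle: σ = 1.4324 rad → d_gc = Rσ = 9124.1 km
Rhumb: Δφ = +0.3595, Δλ = +2.9723, Δψ = +0.5569, q = Δφ/Δψ = 0.6457 → d_rh = R√(Δφ²+q²Δλ²) = 12437.2 km
Excess = (12437.2 − 9124.1) / 9124.1 = 3313.1 / 9124.1 = 36.31% ≈ 36.3%

36.3%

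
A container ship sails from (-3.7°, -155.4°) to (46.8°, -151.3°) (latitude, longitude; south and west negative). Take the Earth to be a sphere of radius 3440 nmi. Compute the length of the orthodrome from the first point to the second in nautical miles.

3040 nmi

Haversine: a = sin²(Δφ/2)+cos φ₁ cos φ₂ sin²(Δλ/2) = 0.18284;  σ = 2·atan2(√a,√(1−a))
σ = 50.630° → d = Rσ = 3440·0.88365 = 3040 nmi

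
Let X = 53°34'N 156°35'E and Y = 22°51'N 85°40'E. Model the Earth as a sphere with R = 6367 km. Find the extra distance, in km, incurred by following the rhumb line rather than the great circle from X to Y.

191 km

Great circle: cos σ = sin φ₁ sin φ₂ + cos φ₁ cos φ₂ cos Δλ,  σ = 1.0572 rad → d_gc = 6730.9 km
Rhumb line: Δψ = -0.7016, q = Δφ/Δψ = 0.7642, d_rh = R√(Δφ²+q²Δλ²) = 6922.2 km
Excess = 6922.2 − 6730.9 = 191.3 ≈ 191 km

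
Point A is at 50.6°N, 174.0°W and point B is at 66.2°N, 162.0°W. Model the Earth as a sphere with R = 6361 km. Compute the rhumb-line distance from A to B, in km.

1862 km

Δψ = ln[tan(π/4+φ₂/2)/tan(π/4+φ₁/2)] = +0.5301;  Δφ = +0.2723 rad,  Δλ = +0.2094 rad
q = Δφ/Δψ = 0.5136
d = R·√(Δφ² + q²Δλ²) = 6361·0.29275 = 1862 km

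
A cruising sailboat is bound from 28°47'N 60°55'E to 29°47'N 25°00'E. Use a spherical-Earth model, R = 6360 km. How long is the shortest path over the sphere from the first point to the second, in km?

cos σ = sin φ₁ sin φ₂ + cos φ₁ cos φ₂ cos Δλ
      = sin(28.78°)sin(29.78°) + cos(28.78°)cos(29.78°)cos(-35.92°) = 0.8552
σ = 31.216° → d = Rσ = 6360·0.54482 = 3465 km

3465 km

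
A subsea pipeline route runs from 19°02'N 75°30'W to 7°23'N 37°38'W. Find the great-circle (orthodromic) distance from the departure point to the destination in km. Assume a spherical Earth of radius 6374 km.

4289 km

Haversine: a = sin²(Δφ/2)+cos φ₁ cos φ₂ sin²(Δλ/2) = 0.10900;  σ = 2·atan2(√a,√(1−a))
σ = 38.556° → d = Rσ = 6374·0.67292 = 4289 km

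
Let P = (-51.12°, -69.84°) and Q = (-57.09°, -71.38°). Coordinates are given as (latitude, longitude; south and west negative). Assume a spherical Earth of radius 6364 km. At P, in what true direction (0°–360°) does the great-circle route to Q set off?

N = sin Δλ·cos φ₂ = -0.0146;  D = cos φ₁ sin φ₂ − sin φ₁ cos φ₂ cos Δλ = -0.1042
initial course = atan2(N, D) = 187.98°

188.0°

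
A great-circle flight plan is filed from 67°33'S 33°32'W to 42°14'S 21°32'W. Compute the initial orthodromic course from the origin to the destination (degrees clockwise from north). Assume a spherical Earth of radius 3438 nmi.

20.5°

N = sin Δλ·cos φ₂ = +0.1539;  D = cos φ₁ sin φ₂ − sin φ₁ cos φ₂ cos Δλ = +0.4127
initial course = atan2(N, D) = 20.46°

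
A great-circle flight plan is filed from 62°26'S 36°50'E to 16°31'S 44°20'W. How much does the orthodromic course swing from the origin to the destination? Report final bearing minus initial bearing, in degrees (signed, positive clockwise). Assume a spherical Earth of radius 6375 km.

Initial bearing θ₁ = atan2(sin Δλ cos φ₂, cos φ₁ sin φ₂ − sin φ₁ cos φ₂ cos Δλ) = 269.94°
Final bearing θ₂ = (initial bearing from the destination back to the start) + 180° = 331.14°
Δθ = θ₂ − θ₁ = +61.2°

+61.2°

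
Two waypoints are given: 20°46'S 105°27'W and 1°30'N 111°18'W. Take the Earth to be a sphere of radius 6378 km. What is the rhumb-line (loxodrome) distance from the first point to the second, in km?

Rhumb course C = atan2(Δλ, Δψ) with Δψ = ln[tan(π/4+φ₂/2)/tan(π/4+φ₁/2)] = +0.3968, Δλ = -0.1021 → C = 345.57°
d = R·|Δφ| / |cos C| = 6378·0.38863 / 0.96846 = 2559 km

2559 km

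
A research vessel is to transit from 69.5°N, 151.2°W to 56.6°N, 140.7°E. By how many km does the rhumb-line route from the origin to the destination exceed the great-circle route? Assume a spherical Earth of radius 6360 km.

Great circle: cos σ = sin φ₁ sin φ₂ + cos φ₁ cos φ₂ cos Δλ,  σ = 0.5474 rad → d_gc = 3481.4 km
Rhumb line: Δψ = -0.5063, q = Δφ/Δψ = 0.4447, d_rh = R√(Δφ²+q²Δλ²) = 3654.0 km
Excess = 3654.0 − 3481.4 = 172.6 ≈ 173 km

173 km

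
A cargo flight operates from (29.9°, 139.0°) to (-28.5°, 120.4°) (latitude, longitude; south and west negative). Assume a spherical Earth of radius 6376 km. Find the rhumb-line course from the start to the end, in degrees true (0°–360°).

Meridional parts: M(φ₁)=+0.5473, M(φ₂)=-0.5193 → ΔM = -1.0666;  Δλ = -0.3246 rad
tan C = Δλ / ΔM = +0.3044 → C = 196.93°

196.9°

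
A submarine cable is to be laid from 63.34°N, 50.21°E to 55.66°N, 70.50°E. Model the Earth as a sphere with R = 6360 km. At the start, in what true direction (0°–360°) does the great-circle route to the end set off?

θ = atan2( sin Δλ·cos φ₂ ,  cos φ₁ sin φ₂ − sin φ₁ cos φ₂ cos Δλ )
  = atan2(+0.1956, -0.1024) = 117.62°

117.6°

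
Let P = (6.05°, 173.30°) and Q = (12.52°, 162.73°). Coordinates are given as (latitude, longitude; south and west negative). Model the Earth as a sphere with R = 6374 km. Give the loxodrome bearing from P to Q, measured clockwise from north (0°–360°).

Δψ = ln[tan(π/4+φ₂/2)/tan(π/4+φ₁/2)] = +0.1145
Δλ = -0.1845 rad (taken the short way round)
course = atan2(Δλ, Δψ) = 301.82°

301.8°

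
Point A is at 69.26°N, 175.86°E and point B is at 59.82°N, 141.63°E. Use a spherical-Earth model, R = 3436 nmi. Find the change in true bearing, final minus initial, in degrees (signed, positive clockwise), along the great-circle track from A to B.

Initial bearing θ₁ = atan2(sin Δλ cos φ₂, cos φ₁ sin φ₂ − sin φ₁ cos φ₂ cos Δλ) = 253.72°
Final bearing θ₂ = (initial bearing from the destination back to the start) + 180° = 222.55°
Δθ = θ₂ − θ₁ = -31.2°

-31.2°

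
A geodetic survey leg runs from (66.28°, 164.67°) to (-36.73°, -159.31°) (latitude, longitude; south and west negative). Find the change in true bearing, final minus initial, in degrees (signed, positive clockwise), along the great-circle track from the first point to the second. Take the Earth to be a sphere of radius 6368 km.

+15.2°

Initial bearing θ₁ = atan2(sin Δλ cos φ₂, cos φ₁ sin φ₂ − sin φ₁ cos φ₂ cos Δλ) = 150.53°
Final bearing θ₂ = (initial bearing from the destination back to the start) + 180° = 165.70°
Δθ = θ₂ − θ₁ = +15.2°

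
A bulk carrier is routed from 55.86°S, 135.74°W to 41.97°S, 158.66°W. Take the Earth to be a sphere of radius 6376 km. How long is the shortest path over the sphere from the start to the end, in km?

Haversine: a = sin²(Δφ/2)+cos φ₁ cos φ₂ sin²(Δλ/2) = 0.03109;  σ = 2·atan2(√a,√(1−a))
σ = 20.312° → d = Rσ = 6376·0.35451 = 2260 km

2260 km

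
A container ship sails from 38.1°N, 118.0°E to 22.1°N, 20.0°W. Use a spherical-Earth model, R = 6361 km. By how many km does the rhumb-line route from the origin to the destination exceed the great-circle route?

1307 km

Great circle: cos σ = sin φ₁ sin φ₂ + cos φ₁ cos φ₂ cos Δλ,  σ = 1.8857 rad → d_gc = 11994.7 km
Rhumb line: Δψ = -0.3246, q = Δφ/Δψ = 0.8604, d_rh = R√(Δφ²+q²Δλ²) = 13301.6 km
Excess = 13301.6 − 11994.7 = 1306.9 ≈ 1307 km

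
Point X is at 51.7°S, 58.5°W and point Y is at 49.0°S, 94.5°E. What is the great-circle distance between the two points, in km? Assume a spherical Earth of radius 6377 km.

8537 km

Haversine: a = sin²(Δφ/2)+cos φ₁ cos φ₂ sin²(Δλ/2) = 0.38501;  σ = 2·atan2(√a,√(1−a))
σ = 76.704° → d = Rσ = 6377·1.33873 = 8537 km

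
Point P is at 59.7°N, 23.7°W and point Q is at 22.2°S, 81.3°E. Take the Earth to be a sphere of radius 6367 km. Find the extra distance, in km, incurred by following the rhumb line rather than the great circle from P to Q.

412 km

Great circle: cos σ = sin φ₁ sin φ₂ + cos φ₁ cos φ₂ cos Δλ,  σ = 2.0343 rad → d_gc = 12952.69 km
Rhumb line: Δψ = -1.7041, q = Δφ/Δψ = 0.8388, d_rh = R√(Δφ²+q²Δλ²) = 13365.16 km
Excess = 13365.16 − 12952.69 = 412.47 ≈ 412 km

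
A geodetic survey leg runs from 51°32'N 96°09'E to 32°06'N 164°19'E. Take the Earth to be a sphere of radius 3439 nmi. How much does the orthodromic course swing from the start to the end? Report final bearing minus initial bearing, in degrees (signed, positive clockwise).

Initial bearing θ₁ = atan2(sin Δλ cos φ₂, cos φ₁ sin φ₂ − sin φ₁ cos φ₂ cos Δλ) = 83.91°
Final bearing θ₂ = (initial bearing from the destination back to the start) + 180° = 133.10°
Δθ = θ₂ − θ₁ = +49.2°

+49.2°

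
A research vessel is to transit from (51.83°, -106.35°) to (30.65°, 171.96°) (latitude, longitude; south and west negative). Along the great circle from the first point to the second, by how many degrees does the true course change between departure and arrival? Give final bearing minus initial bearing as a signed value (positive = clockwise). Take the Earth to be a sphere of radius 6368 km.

At departure: θ₁ = atan2(sin Δλ cos φ₂, cos φ₁ sin φ₂ − sin φ₁ cos φ₂ cos Δλ) = 284.32°
At arrival: θ₂ = atan2(sin Δλ cos φ₁, −cos φ₂ sin φ₁ + sin φ₂ cos φ₁ cos Δλ) = 224.11°
Δθ = θ₂ − θ₁ = -60.2°

-60.2°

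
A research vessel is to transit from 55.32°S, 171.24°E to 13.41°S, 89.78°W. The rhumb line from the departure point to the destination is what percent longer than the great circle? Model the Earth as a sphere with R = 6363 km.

Great circle: σ = 1.4663 rad → d_gc = Rσ = 9330.0 km
Rhumb: Δφ = +0.7315, Δλ = +1.7275, Δψ = +0.9278, q = Δφ/Δψ = 0.7884 → d_rh = R√(Δφ²+q²Δλ²) = 9837.0 km
Excess = (9837.0 − 9330.0) / 9330.0 = 507.0 / 9330.0 = 5.43% ≈ 5.4%

5.4%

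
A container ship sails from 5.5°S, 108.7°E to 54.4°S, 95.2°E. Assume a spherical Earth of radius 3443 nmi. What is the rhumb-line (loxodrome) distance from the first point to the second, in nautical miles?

3013 nmi

Rhumb course C = atan2(Δλ, Δψ) with Δψ = ln[tan(π/4+φ₂/2)/tan(π/4+φ₁/2)] = -1.0400, Δλ = -0.2356 → C = 192.77°
d = R·|Δφ| / |cos C| = 3443·0.85347 / 0.97528 = 3013 nmi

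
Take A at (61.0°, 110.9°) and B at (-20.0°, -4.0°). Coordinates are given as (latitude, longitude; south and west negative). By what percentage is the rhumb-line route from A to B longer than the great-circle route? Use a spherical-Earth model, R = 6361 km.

Great circle: σ = 2.0840 rad → d_gc = Rσ = 13256.2 km
Rhumb: Δφ = -1.4137, Δλ = -2.0054, Δψ = -1.7088, q = Δφ/Δψ = 0.8273 → d_rh = R√(Δφ²+q²Δλ²) = 13865.2 km
Excess = (13865.2 − 13256.2) / 13256.2 = 609.0 / 13256.2 = 4.59% ≈ 4.6%

4.6%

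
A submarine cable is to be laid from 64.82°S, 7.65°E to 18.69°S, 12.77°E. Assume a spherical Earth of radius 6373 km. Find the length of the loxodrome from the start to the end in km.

5146 km

Rhumb course C = atan2(Δλ, Δψ) with Δψ = ln[tan(π/4+φ₂/2)/tan(π/4+φ₁/2)] = +1.1669, Δλ = +0.0894 → C = 4.38°
d = R·|Δφ| / |cos C| = 6373·0.80512 / 0.99708 = 5146 km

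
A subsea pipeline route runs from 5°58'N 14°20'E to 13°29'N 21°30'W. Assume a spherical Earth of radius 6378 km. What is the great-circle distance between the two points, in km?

4015 km

Haversine: a = sin²(Δφ/2)+cos φ₁ cos φ₂ sin²(Δλ/2) = 0.09583;  σ = 2·atan2(√a,√(1−a))
σ = 36.066° → d = Rσ = 6378·0.62946 = 4015 km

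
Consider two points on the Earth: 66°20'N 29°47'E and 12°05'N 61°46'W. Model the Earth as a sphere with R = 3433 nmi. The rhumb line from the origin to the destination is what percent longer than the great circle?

5.6%

Great circle: σ = 1.3887 rad → d_gc = Rσ = 4767.3 nmi
Rhumb: Δφ = -0.9468, Δλ = -1.5978, Δψ = -1.3505, q = Δφ/Δψ = 0.7011 → d_rh = R√(Δφ²+q²Δλ²) = 5035.6 nmi
Excess = (5035.6 − 4767.3) / 4767.3 = 268.3 / 4767.3 = 5.63% ≈ 5.6%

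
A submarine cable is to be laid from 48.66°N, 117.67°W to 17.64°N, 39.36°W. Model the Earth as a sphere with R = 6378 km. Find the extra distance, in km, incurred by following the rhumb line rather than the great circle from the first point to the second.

Great circle: cos σ = sin φ₁ sin φ₂ + cos φ₁ cos φ₂ cos Δλ,  σ = 1.2078 rad → d_gc = 7703.5 km
Rhumb line: Δψ = -0.6619, q = Δφ/Δψ = 0.8179, d_rh = R√(Δφ²+q²Δλ²) = 7922.1 km
Excess = 7922.1 − 7703.5 = 218.6 ≈ 219 km

219 km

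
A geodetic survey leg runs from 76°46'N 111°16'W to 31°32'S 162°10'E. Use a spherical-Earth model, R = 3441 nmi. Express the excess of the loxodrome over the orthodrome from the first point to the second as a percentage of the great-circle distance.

Great circle: σ = 2.0914 rad → d_gc = Rσ = 7196.6 nmi
Rhumb: Δφ = -1.8902, Δλ = -1.5109, Δψ = -2.7346, q = Δφ/Δψ = 0.6912 → d_rh = R√(Δφ²+q²Δλ²) = 7430.8 nmi
Excess = (7430.8 − 7196.6) / 7196.6 = 234.2 / 7196.6 = 3.254% ≈ 3.3%

3.3%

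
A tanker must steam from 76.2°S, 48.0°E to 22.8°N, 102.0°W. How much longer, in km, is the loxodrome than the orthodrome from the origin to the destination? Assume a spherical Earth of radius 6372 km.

Great circle: cos σ = sin φ₁ sin φ₂ + cos φ₁ cos φ₂ cos Δλ,  σ = 2.1734 rad → d_gc = 13848.7 km
Rhumb line: Δψ = +2.5207, q = Δφ/Δψ = 0.6855, d_rh = R√(Δφ²+q²Δλ²) = 15873.8 km
Excess = 15873.8 − 13848.7 = 2025.1 ≈ 2025 km

2025 km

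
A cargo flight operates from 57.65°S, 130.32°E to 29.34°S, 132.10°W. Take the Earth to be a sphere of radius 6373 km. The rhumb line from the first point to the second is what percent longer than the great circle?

Great circle: σ = 1.2106 rad → d_gc = Rσ = 7715.5 km
Rhumb: Δφ = +0.4941, Δλ = +1.7031, Δψ = +0.7016, q = Δφ/Δψ = 0.7042 → d_rh = R√(Δφ²+q²Δλ²) = 8266.6 km
Excess = (8266.6 − 7715.5) / 7715.5 = 551.1 / 7715.5 = 7.14% ≈ 7.1%

7.1%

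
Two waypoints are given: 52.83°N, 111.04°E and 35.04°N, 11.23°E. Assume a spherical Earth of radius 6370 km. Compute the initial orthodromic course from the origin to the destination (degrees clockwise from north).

θ = atan2( sin Δλ·cos φ₂ ,  cos φ₁ sin φ₂ − sin φ₁ cos φ₂ cos Δλ )
  = atan2(-0.8068, +0.4581) = 299.59°

299.6°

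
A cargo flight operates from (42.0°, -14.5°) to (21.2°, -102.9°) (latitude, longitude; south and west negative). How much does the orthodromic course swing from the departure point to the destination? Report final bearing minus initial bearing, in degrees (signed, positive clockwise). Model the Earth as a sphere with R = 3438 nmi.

Initial bearing θ₁ = atan2(sin Δλ cos φ₂, cos φ₁ sin φ₂ − sin φ₁ cos φ₂ cos Δλ) = 285.09°
Final bearing θ₂ = (initial bearing from the destination back to the start) + 180° = 230.32°
Δθ = θ₂ − θ₁ = -54.8°

-54.8°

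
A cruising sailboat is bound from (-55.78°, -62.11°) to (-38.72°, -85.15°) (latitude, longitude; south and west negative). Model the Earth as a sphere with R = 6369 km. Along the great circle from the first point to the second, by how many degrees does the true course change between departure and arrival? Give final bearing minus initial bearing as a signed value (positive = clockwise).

+17.2°

Initial bearing θ₁ = atan2(sin Δλ cos φ₂, cos φ₁ sin φ₂ − sin φ₁ cos φ₂ cos Δλ) = 308.39°
Final bearing θ₂ = (initial bearing from the destination back to the start) + 180° = 325.60°
Δθ = θ₂ − θ₁ = +17.2°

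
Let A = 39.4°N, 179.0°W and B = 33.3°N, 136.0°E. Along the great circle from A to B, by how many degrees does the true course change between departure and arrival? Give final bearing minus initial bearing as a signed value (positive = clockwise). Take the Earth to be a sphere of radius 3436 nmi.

-27.6°

At departure: θ₁ = atan2(sin Δλ cos φ₂, cos φ₁ sin φ₂ − sin φ₁ cos φ₂ cos Δλ) = 274.75°
At arrival: θ₂ = atan2(sin Δλ cos φ₁, −cos φ₂ sin φ₁ + sin φ₂ cos φ₁ cos Δλ) = 247.13°
Δθ = θ₂ − θ₁ = -27.6°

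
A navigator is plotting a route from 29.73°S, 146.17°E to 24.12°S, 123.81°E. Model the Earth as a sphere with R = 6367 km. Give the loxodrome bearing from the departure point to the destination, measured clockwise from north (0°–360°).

285.7°

Δψ = ln[tan(π/4+φ₂/2)/tan(π/4+φ₁/2)] = +0.1099
Δλ = -0.3903 rad (taken the short way round)
course = atan2(Δλ, Δψ) = 285.73°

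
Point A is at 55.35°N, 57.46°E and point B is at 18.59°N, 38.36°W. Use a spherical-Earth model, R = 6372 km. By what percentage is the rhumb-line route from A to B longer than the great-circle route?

5.5%

Great circle: σ = 1.3617 rad → d_gc = Rσ = 8676.6 km
Rhumb: Δφ = -0.6416, Δλ = -1.6724, Δψ = -0.8346, q = Δφ/Δψ = 0.7687 → d_rh = R√(Δφ²+q²Δλ²) = 9155.1 km
Excess = (9155.1 − 8676.6) / 8676.6 = 478.5 / 8676.6 = 5.51% ≈ 5.5%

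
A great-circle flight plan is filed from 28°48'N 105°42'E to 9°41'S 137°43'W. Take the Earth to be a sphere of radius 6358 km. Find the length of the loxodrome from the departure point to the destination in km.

13210 km

Rhumb course C = atan2(Δλ, Δψ) with Δψ = ln[tan(π/4+φ₂/2)/tan(π/4+φ₁/2)] = -0.6951, Δλ = +2.0348 → C = 108.86°
d = R·|Δφ| / |cos C| = 6358·0.67166 / 0.32326 = 13210 km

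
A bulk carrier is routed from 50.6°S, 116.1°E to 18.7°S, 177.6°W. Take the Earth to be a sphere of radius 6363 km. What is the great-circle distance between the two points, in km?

6741 km

cos σ = sin φ₁ sin φ₂ + cos φ₁ cos φ₂ cos Δλ
      = sin(-50.60°)sin(-18.70°) + cos(-50.60°)cos(-18.70°)cos(66.30°) = 0.4894
σ = 60.698° → d = Rσ = 6363·1.05938 = 6741 km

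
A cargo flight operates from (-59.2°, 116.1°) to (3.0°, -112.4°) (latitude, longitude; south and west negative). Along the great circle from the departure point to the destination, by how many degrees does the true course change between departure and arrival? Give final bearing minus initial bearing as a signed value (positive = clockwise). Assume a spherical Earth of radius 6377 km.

-101.4°

At departure: θ₁ = atan2(sin Δλ cos φ₂, cos φ₁ sin φ₂ − sin φ₁ cos φ₂ cos Δλ) = 125.91°
At arrival: θ₂ = atan2(sin Δλ cos φ₁, −cos φ₂ sin φ₁ + sin φ₂ cos φ₁ cos Δλ) = 24.54°
Δθ = θ₂ − θ₁ = -101.4°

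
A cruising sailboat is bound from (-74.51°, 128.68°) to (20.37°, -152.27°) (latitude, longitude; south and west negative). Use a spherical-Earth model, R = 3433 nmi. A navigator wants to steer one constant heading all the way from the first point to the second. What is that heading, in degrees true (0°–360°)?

30.3°

Meridional parts: M(φ₁)=-1.9951, M(φ₂)=+0.3633 → ΔM = +2.3583;  Δλ = +1.3797 rad
tan C = Δλ / ΔM = +0.5850 → C = 30.33°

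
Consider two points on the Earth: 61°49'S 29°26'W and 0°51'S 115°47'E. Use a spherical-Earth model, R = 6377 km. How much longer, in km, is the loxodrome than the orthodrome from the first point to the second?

Great circle: cos σ = sin φ₁ sin φ₂ + cos φ₁ cos φ₂ cos Δλ,  σ = 1.9550 rad → d_gc = 12466.780 km
Rhumb line: Δψ = +1.3674, q = Δφ/Δψ = 0.7782, d_rh = R√(Δφ²+q²Δλ²) = 14291.281 km
Excess = 14291.281 − 12466.780 = 1824.501 ≈ 1825 km

1825 km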